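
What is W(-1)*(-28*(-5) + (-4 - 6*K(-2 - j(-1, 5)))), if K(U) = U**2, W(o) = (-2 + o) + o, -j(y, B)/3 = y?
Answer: 56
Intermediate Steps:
j(y, B) = -3*y
W(o) = -2 + 2*o
W(-1)*(-28*(-5) + (-4 - 6*K(-2 - j(-1, 5)))) = (-2 + 2*(-1))*(-28*(-5) + (-4 - 6*(-2 - (-3)*(-1))**2)) = (-2 - 2)*(140 + (-4 - 6*(-2 - 1*3)**2)) = -4*(140 + (-4 - 6*(-2 - 3)**2)) = -4*(140 + (-4 - 6*(-5)**2)) = -4*(140 + (-4 - 6*25)) = -4*(140 + (-4 - 150)) = -4*(140 - 154) = -4*(-14) = 56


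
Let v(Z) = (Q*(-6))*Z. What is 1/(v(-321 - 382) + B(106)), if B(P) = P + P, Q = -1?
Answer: -1/4006 ≈ -0.00024963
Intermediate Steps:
B(P) = 2*P
v(Z) = 6*Z (v(Z) = (-1*(-6))*Z = 6*Z)
1/(v(-321 - 382) + B(106)) = 1/(6*(-321 - 382) + 2*106) = 1/(6*(-703) + 212) = 1/(-4218 + 212) = 1/(-4006) = -1/4006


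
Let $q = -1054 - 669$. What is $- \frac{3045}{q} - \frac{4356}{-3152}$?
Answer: $\frac{4275807}{1357724} \approx 3.1492$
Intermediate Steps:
$q = -1723$ ($q = -1054 - 669 = -1723$)
$- \frac{3045}{q} - \frac{4356}{-3152} = - \frac{3045}{-1723} - \frac{4356}{-3152} = \left(-3045\right) \left(- \frac{1}{1723}\right) - - \frac{1089}{788} = \frac{3045}{1723} + \frac{1089}{788} = \frac{4275807}{1357724}$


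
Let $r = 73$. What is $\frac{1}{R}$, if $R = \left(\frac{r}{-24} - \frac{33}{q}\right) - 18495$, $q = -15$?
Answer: $- \frac{120}{2219501} \approx -5.4066 \cdot 10^{-5}$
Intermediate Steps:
$R = - \frac{2219501}{120}$ ($R = \left(\frac{73}{-24} - \frac{33}{-15}\right) - 18495 = \left(73 \left(- \frac{1}{24}\right) - - \frac{11}{5}\right) - 18495 = \left(- \frac{73}{24} + \frac{11}{5}\right) - 18495 = - \frac{101}{120} - 18495 = - \frac{2219501}{120} \approx -18496.0$)
$\frac{1}{R} = \frac{1}{- \frac{2219501}{120}} = - \frac{120}{2219501}$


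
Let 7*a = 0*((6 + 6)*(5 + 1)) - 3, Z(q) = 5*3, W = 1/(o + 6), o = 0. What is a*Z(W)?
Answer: -45/7 ≈ -6.4286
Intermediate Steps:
W = ⅙ (W = 1/(0 + 6) = 1/6 = ⅙ ≈ 0.16667)
Z(q) = 15
a = -3/7 (a = (0*((6 + 6)*(5 + 1)) - 3)/7 = (0*(12*6) - 3)/7 = (0*72 - 3)/7 = (0 - 3)/7 = (⅐)*(-3) = -3/7 ≈ -0.42857)
a*Z(W) = -3/7*15 = -45/7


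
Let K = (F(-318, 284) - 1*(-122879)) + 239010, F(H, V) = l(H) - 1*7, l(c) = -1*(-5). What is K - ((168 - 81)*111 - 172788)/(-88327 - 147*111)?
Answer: 37869140097/104644 ≈ 3.6189e+5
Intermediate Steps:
l(c) = 5
F(H, V) = -2 (F(H, V) = 5 - 1*7 = 5 - 7 = -2)
K = 361887 (K = (-2 - 1*(-122879)) + 239010 = (-2 + 122879) + 239010 = 122877 + 239010 = 361887)
K - ((168 - 81)*111 - 172788)/(-88327 - 147*111) = 361887 - ((168 - 81)*111 - 172788)/(-88327 - 147*111) = 361887 - (87*111 - 172788)/(-88327 - 16317) = 361887 - (9657 - 172788)/(-104644) = 361887 - (-163131)*(-1)/104644 = 361887 - 1*163131/104644 = 361887 - 163131/104644 = 37869140097/104644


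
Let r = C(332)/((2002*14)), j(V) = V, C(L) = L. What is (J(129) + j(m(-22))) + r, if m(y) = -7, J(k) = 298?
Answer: 2039120/7007 ≈ 291.01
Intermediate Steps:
r = 83/7007 (r = 332/((2002*14)) = 332/28028 = 332*(1/28028) = 83/7007 ≈ 0.011845)
(J(129) + j(m(-22))) + r = (298 - 7) + 83/7007 = 291 + 83/7007 = 2039120/7007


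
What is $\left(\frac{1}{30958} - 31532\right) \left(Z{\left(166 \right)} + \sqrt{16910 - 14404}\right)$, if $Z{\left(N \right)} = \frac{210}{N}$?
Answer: $- \frac{102497603775}{2569514} - \frac{976167655 \sqrt{2506}}{30958} \approx -1.6184 \cdot 10^{6}$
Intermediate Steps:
$\left(\frac{1}{30958} - 31532\right) \left(Z{\left(166 \right)} + \sqrt{16910 - 14404}\right) = \left(\frac{1}{30958} - 31532\right) \left(\frac{210}{166} + \sqrt{16910 - 14404}\right) = \left(\frac{1}{30958} - 31532\right) \left(210 \cdot \frac{1}{166} + \sqrt{2506}\right) = - \frac{976167655 \left(\frac{105}{83} + \sqrt{2506}\right)}{30958} = - \frac{102497603775}{2569514} - \frac{976167655 \sqrt{2506}}{30958}$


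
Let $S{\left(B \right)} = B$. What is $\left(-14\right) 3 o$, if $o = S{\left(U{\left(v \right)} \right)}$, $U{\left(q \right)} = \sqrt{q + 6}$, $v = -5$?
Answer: $-42$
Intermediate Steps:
$U{\left(q \right)} = \sqrt{6 + q}$
$o = 1$ ($o = \sqrt{6 - 5} = \sqrt{1} = 1$)
$\left(-14\right) 3 o = \left(-14\right) 3 \cdot 1 = \left(-42\right) 1 = -42$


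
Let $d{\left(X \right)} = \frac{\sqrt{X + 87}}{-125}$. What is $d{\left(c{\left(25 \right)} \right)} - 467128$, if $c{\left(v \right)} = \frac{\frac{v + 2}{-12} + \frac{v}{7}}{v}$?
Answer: $-467128 - \frac{\sqrt{426559}}{8750} \approx -4.6713 \cdot 10^{5}$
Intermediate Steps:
$c{\left(v \right)} = \frac{- \frac{1}{6} + \frac{5 v}{84}}{v}$ ($c{\left(v \right)} = \frac{\left(2 + v\right) \left(- \frac{1}{12}\right) + v \frac{1}{7}}{v} = \frac{\left(- \frac{1}{6} - \frac{v}{12}\right) + \frac{v}{7}}{v} = \frac{- \frac{1}{6} + \frac{5 v}{84}}{v}$)
$d{\left(X \right)} = - \frac{\sqrt{87 + X}}{125}$ ($d{\left(X \right)} = \sqrt{87 + X} \left(- \frac{1}{125}\right) = - \frac{\sqrt{87 + X}}{125}$)
$d{\left(c{\left(25 \right)} \right)} - 467128 = - \frac{\sqrt{87 + \frac{-14 + 5 \cdot 25}{84 \cdot 25}}}{125} - 467128 = - \frac{\sqrt{87 + \frac{1}{84} \cdot \frac{1}{25} \left(-14 + 125\right)}}{125} - 467128 = - \frac{\sqrt{87 + \frac{1}{84} \cdot \frac{1}{25} \cdot 111}}{125} - 467128 = - \frac{\sqrt{87 + \frac{37}{700}}}{125} - 467128 = - \frac{\sqrt{\frac{60937}{700}}}{125} - 467128 = - \frac{\frac{1}{70} \sqrt{426559}}{125} - 467128 = - \frac{\sqrt{426559}}{8750} - 467128 = -467128 - \frac{\sqrt{426559}}{8750}$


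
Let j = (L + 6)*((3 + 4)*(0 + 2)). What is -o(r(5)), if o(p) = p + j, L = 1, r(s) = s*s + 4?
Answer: -127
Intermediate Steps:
r(s) = 4 + s² (r(s) = s² + 4 = 4 + s²)
j = 98 (j = (1 + 6)*((3 + 4)*(0 + 2)) = 7*(7*2) = 7*14 = 98)
o(p) = 98 + p (o(p) = p + 98 = 98 + p)
-o(r(5)) = -(98 + (4 + 5²)) = -(98 + (4 + 25)) = -(98 + 29) = -1*127 = -127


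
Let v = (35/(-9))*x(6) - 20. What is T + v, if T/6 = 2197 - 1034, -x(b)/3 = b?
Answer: 7028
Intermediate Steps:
x(b) = -3*b
T = 6978 (T = 6*(2197 - 1034) = 6*1163 = 6978)
v = 50 (v = (35/(-9))*(-3*6) - 20 = (35*(-1/9))*(-18) - 20 = -35/9*(-18) - 20 = 70 - 20 = 50)
T + v = 6978 + 50 = 7028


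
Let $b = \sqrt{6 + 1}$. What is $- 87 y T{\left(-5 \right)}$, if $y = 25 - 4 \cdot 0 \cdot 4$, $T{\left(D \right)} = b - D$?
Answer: $-10875 - 2175 \sqrt{7} \approx -16630.0$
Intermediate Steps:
$b = \sqrt{7} \approx 2.6458$
$T{\left(D \right)} = \sqrt{7} - D$
$y = 25$ ($y = 25 - 0 \cdot 4 = 25 - 0 = 25 + 0 = 25$)
$- 87 y T{\left(-5 \right)} = \left(-87\right) 25 \left(\sqrt{7} - -5\right) = - 2175 \left(\sqrt{7} + 5\right) = - 2175 \left(5 + \sqrt{7}\right) = -10875 - 2175 \sqrt{7}$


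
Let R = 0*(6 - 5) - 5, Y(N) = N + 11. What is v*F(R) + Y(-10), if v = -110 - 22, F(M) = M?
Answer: 661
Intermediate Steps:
Y(N) = 11 + N
R = -5 (R = 0*1 - 5 = 0 - 5 = -5)
v = -132
v*F(R) + Y(-10) = -132*(-5) + (11 - 10) = 660 + 1 = 661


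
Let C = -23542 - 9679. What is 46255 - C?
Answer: 79476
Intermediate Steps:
C = -33221
46255 - C = 46255 - 1*(-33221) = 46255 + 33221 = 79476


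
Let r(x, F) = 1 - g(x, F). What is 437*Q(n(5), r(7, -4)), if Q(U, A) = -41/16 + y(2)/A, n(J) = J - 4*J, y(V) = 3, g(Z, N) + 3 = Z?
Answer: -24909/16 ≈ -1556.8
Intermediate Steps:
g(Z, N) = -3 + Z
r(x, F) = 4 - x (r(x, F) = 1 - (-3 + x) = 1 + (3 - x) = 4 - x)
n(J) = -3*J
Q(U, A) = -41/16 + 3/A
437*Q(n(5), r(7, -4)) = 437*(-41/16 + 3/(4 - 1*7)) = 437*(-41/16 + 3/(4 - 7)) = 437*(-41/16 + 3/(-3)) = 437*(-41/16 + 3*(-⅓)) = 437*(-41/16 - 1) = 437*(-57/16) = -24909/16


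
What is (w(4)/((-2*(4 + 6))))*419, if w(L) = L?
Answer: -419/5 ≈ -83.800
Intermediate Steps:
(w(4)/((-2*(4 + 6))))*419 = (4/((-2*(4 + 6))))*419 = (4/((-2*10)))*419 = (4/(-20))*419 = (4*(-1/20))*419 = -⅕*419 = -419/5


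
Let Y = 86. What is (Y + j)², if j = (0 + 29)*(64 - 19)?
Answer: 1934881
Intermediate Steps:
j = 1305 (j = 29*45 = 1305)
(Y + j)² = (86 + 1305)² = 1391² = 1934881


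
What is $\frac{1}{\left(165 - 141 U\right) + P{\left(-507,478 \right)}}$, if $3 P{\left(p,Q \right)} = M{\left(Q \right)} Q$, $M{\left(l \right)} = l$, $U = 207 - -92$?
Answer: $\frac{3}{102502} \approx 2.9268 \cdot 10^{-5}$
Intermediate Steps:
$U = 299$ ($U = 207 + 92 = 299$)
$P{\left(p,Q \right)} = \frac{Q^{2}}{3}$ ($P{\left(p,Q \right)} = \frac{Q Q}{3} = \frac{Q^{2}}{3}$)
$\frac{1}{\left(165 - 141 U\right) + P{\left(-507,478 \right)}} = \frac{1}{\left(165 - 42159\right) + \frac{478^{2}}{3}} = \frac{1}{\left(165 - 42159\right) + \frac{1}{3} \cdot 228484} = \frac{1}{-41994 + \frac{228484}{3}} = \frac{1}{\frac{102502}{3}} = \frac{3}{102502}$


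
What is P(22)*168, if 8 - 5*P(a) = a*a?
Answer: -79968/5 ≈ -15994.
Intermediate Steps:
P(a) = 8/5 - a**2/5 (P(a) = 8/5 - a*a/5 = 8/5 - a**2/5)
P(22)*168 = (8/5 - 1/5*22**2)*168 = (8/5 - 1/5*484)*168 = (8/5 - 484/5)*168 = -476/5*168 = -79968/5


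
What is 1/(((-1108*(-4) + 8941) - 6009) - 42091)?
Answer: -1/34727 ≈ -2.8796e-5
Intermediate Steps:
1/(((-1108*(-4) + 8941) - 6009) - 42091) = 1/(((4432 + 8941) - 6009) - 42091) = 1/((13373 - 6009) - 42091) = 1/(7364 - 42091) = 1/(-34727) = -1/34727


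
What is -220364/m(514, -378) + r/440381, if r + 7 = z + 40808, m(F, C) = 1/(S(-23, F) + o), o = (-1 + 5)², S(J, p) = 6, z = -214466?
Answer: -2134970784713/440381 ≈ -4.8480e+6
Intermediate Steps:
o = 16 (o = 4² = 16)
m(F, C) = 1/22 (m(F, C) = 1/(6 + 16) = 1/22)
r = -173665 (r = -7 + (-214466 + 40808) = -7 - 173658 = -173665)
-220364/m(514, -378) + r/440381 = -220364/1/22 - 173665/440381 = -220364*22 - 173665*1/440381 = -4848008 - 173665/440381 = -2134970784713/440381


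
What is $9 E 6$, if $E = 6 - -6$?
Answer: $648$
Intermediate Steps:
$E = 12$ ($E = 6 + 6 = 12$)
$9 E 6 = 9 \cdot 12 \cdot 6 = 108 \cdot 6 = 648$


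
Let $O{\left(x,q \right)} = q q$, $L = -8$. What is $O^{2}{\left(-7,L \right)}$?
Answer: $4096$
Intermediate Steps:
$O{\left(x,q \right)} = q^{2}$
$O^{2}{\left(-7,L \right)} = \left(\left(-8\right)^{2}\right)^{2} = 64^{2} = 4096$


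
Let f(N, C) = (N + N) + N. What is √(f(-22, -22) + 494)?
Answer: 2*√107 ≈ 20.688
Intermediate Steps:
f(N, C) = 3*N (f(N, C) = 2*N + N = 3*N)
√(f(-22, -22) + 494) = √(3*(-22) + 494) = √(-66 + 494) = √428 = 2*√107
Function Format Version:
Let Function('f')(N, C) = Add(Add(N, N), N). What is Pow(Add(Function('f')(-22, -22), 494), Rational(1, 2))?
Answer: Mul(2, Pow(107, Rational(1, 2))) ≈ 20.688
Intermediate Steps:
Function('f')(N, C) = Mul(3, N) (Function('f')(N, C) = Add(Mul(2, N), N) = Mul(3, N))
Pow(Add(Function('f')(-22, -22), 494), Rational(1, 2)) = Pow(Add(Mul(3, -22), 494), Rational(1, 2)) = Pow(Add(-66, 494), Rational(1, 2)) = Pow(428, Rational(1, 2)) = Mul(2, Pow(107, Rational(1, 2)))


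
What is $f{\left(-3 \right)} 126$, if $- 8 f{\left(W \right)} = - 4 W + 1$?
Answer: $- \frac{819}{4} \approx -204.75$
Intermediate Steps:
$f{\left(W \right)} = - \frac{1}{8} + \frac{W}{2}$ ($f{\left(W \right)} = - \frac{- 4 W + 1}{8} = - \frac{1 - 4 W}{8} = - \frac{1}{8} + \frac{W}{2}$)
$f{\left(-3 \right)} 126 = \left(- \frac{1}{8} + \frac{1}{2} \left(-3\right)\right) 126 = \left(- \frac{1}{8} - \frac{3}{2}\right) 126 = \left(- \frac{13}{8}\right) 126 = - \frac{819}{4}$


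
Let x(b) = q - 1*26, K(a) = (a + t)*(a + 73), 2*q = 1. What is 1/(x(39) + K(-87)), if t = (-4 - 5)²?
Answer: 2/117 ≈ 0.017094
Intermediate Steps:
q = ½ (q = (½)*1 = ½ ≈ 0.50000)
t = 81 (t = (-9)² = 81)
K(a) = (73 + a)*(81 + a) (K(a) = (a + 81)*(a + 73) = (81 + a)*(73 + a) = (73 + a)*(81 + a))
x(b) = -51/2 (x(b) = ½ - 1*26 = ½ - 26 = -51/2)
1/(x(39) + K(-87)) = 1/(-51/2 + (5913 + (-87)² + 154*(-87))) = 1/(-51/2 + (5913 + 7569 - 13398)) = 1/(-51/2 + 84) = 1/(117/2) = 2/117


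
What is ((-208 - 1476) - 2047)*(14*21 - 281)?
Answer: -48503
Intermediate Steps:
((-208 - 1476) - 2047)*(14*21 - 281) = (-1684 - 2047)*(294 - 281) = -3731*13 = -48503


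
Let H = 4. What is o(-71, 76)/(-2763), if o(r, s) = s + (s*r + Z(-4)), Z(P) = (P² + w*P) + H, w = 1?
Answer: 1768/921 ≈ 1.9197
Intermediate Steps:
Z(P) = 4 + P + P² (Z(P) = (P² + 1*P) + 4 = (P² + P) + 4 = (P + P²) + 4 = 4 + P + P²)
o(r, s) = 16 + s + r*s (o(r, s) = s + (s*r + (4 - 4 + (-4)²)) = s + (r*s + (4 - 4 + 16)) = s + (r*s + 16) = s + (16 + r*s) = 16 + s + r*s)
o(-71, 76)/(-2763) = (16 + 76 - 71*76)/(-2763) = (16 + 76 - 5396)*(-1/2763) = -5304*(-1/2763) = 1768/921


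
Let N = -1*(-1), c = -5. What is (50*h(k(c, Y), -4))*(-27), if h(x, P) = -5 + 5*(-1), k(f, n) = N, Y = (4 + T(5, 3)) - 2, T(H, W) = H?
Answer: 13500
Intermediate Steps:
N = 1
Y = 7 (Y = (4 + 5) - 2 = 9 - 2 = 7)
k(f, n) = 1
h(x, P) = -10 (h(x, P) = -5 - 5 = -10)
(50*h(k(c, Y), -4))*(-27) = (50*(-10))*(-27) = -500*(-27) = 13500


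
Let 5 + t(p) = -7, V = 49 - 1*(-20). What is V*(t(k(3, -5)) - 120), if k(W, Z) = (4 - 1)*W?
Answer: -9108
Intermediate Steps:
k(W, Z) = 3*W
V = 69 (V = 49 + 20 = 69)
t(p) = -12 (t(p) = -5 - 7 = -12)
V*(t(k(3, -5)) - 120) = 69*(-12 - 120) = 69*(-132) = -9108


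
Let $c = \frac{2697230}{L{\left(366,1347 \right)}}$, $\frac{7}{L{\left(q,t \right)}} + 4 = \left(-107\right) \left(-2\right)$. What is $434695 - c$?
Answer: $-80482205$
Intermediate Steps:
$L{\left(q,t \right)} = \frac{1}{30}$ ($L{\left(q,t \right)} = \frac{7}{-4 - -214} = \frac{7}{-4 + 214} = \frac{7}{210} = 7 \cdot \frac{1}{210} = \frac{1}{30}$)
$c = 80916900$ ($c = 2697230 \frac{1}{\frac{1}{30}} = 2697230 \cdot 30 = 80916900$)
$434695 - c = 434695 - 80916900 = -80482205$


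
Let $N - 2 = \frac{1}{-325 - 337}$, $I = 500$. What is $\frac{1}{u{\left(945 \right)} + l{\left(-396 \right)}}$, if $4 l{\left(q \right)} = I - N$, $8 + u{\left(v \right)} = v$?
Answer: $\frac{2648}{2810853} \approx 0.00094206$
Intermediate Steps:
$u{\left(v \right)} = -8 + v$
$N = \frac{1323}{662}$ ($N = 2 + \frac{1}{-325 - 337} = 2 + \frac{1}{-662} = 2 - \frac{1}{662} = \frac{1323}{662} \approx 1.9985$)
$l{\left(q \right)} = \frac{329677}{2648}$ ($l{\left(q \right)} = \frac{500 - \frac{1323}{662}}{4} = \frac{1}{4} \cdot \frac{329677}{662} = \frac{329677}{2648}$)
$\frac{1}{u{\left(945 \right)} + l{\left(-396 \right)}} = \frac{1}{\left(-8 + 945\right) + \frac{329677}{2648}} = \frac{1}{937 + \frac{329677}{2648}} = \frac{1}{\frac{2810853}{2648}} = \frac{2648}{2810853}$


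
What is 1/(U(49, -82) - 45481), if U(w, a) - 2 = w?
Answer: -1/45430 ≈ -2.2012e-5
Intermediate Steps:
U(w, a) = 2 + w
1/(U(49, -82) - 45481) = 1/((2 + 49) - 45481) = 1/(51 - 45481) = 1/(-45430) = -1/45430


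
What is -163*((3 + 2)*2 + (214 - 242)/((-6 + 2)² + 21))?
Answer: -55746/37 ≈ -1506.6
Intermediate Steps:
-163*((3 + 2)*2 + (214 - 242)/((-6 + 2)² + 21)) = -163*(5*2 - 28/((-4)² + 21)) = -163*(10 - 28/(16 + 21)) = -163*(10 - 28/37) = -163*342/37 = -55746/37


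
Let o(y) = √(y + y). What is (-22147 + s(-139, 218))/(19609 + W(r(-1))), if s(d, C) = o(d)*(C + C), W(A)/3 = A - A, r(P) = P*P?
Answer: -22147/19609 + 436*I*√278/19609 ≈ -1.1294 + 0.37073*I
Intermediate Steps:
o(y) = √2*√y (o(y) = √(2*y) = √2*√y)
r(P) = P²
W(A) = 0 (W(A) = 3*(A - A) = 3*0 = 0)
s(d, C) = 2*C*√2*√d (s(d, C) = (√2*√d)*(C + C) = (√2*√d)*(2*C) = 2*C*√2*√d)
(-22147 + s(-139, 218))/(19609 + W(r(-1))) = (-22147 + 2*218*√2*√(-139))/(19609 + 0) = (-22147 + 2*218*√2*(I*√139))/19609 = (-22147 + 436*I*√278)*(1/19609) = -22147/19609 + 436*I*√278/19609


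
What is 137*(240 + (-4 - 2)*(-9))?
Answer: 40278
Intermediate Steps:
137*(240 + (-4 - 2)*(-9)) = 137*(240 - 6*(-9)) = 137*(240 + 54) = 137*294 = 40278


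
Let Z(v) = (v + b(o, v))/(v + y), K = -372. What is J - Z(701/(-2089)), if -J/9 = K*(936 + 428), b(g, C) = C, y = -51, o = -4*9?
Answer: 244864951939/53620 ≈ 4.5667e+6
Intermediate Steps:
o = -36
J = 4566672 (J = -(-3348)*(936 + 428) = -(-3348)*1364 = -9*(-507408) = 4566672)
Z(v) = 2*v/(-51 + v) (Z(v) = (v + v)/(v - 51) = (2*v)/(-51 + v) = 2*v/(-51 + v))
J - Z(701/(-2089)) = 4566672 - 2*701/(-2089)/(-51 + 701/(-2089)) = 4566672 - 2*701*(-1/2089)/(-51 + 701*(-1/2089)) = 4566672 - 2*(-701)/(2089*(-51 - 701/2089)) = 4566672 - 2*(-701)/(2089*(-107240/2089)) = 4566672 - 2*(-701)*(-2089)/(2089*107240) = 4566672 - 1*701/53620 = 4566672 - 701/53620 = 244864951939/53620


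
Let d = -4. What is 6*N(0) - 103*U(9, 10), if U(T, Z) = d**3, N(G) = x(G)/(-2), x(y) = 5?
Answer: 6577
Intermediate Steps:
N(G) = -5/2 (N(G) = 5/(-2) = 5*(-1/2) = -5/2)
U(T, Z) = -64 (U(T, Z) = (-4)**3 = -64)
6*N(0) - 103*U(9, 10) = 6*(-5/2) - 103*(-64) = -15 + 6592 = 6577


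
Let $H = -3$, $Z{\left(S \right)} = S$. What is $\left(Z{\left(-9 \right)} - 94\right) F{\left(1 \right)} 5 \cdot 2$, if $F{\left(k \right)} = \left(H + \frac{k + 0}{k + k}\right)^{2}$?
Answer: $- \frac{12875}{2} \approx -6437.5$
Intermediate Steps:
$F{\left(k \right)} = \frac{25}{4}$ ($F{\left(k \right)} = \left(-3 + \frac{k + 0}{k + k}\right)^{2} = \left(-3 + \frac{k}{2 k}\right)^{2} = \left(-3 + k \frac{1}{2 k}\right)^{2} = \left(-3 + \frac{1}{2}\right)^{2} = \left(- \frac{5}{2}\right)^{2} = \frac{25}{4}$)
$\left(Z{\left(-9 \right)} - 94\right) F{\left(1 \right)} 5 \cdot 2 = \left(-9 - 94\right) \frac{25}{4} \cdot 5 \cdot 2 = - 103 \cdot \frac{125}{4} \cdot 2 = \left(-103\right) \frac{125}{2} = - \frac{12875}{2}$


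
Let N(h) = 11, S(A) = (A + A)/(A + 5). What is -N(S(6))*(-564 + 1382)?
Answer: -8998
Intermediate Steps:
S(A) = 2*A/(5 + A) (S(A) = (2*A)/(5 + A) = 2*A/(5 + A))
-N(S(6))*(-564 + 1382) = -11*(-564 + 1382) = -11*818 = -1*8998 = -8998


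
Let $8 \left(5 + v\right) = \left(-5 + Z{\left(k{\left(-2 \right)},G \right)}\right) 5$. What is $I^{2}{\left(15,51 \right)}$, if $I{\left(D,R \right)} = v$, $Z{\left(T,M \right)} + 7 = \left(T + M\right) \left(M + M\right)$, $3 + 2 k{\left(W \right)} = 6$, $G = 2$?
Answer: $\frac{225}{16} \approx 14.063$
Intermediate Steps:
$k{\left(W \right)} = \frac{3}{2}$ ($k{\left(W \right)} = - \frac{3}{2} + \frac{1}{2} \cdot 6 = - \frac{3}{2} + 3 = \frac{3}{2}$)
$Z{\left(T,M \right)} = -7 + 2 M \left(M + T\right)$ ($Z{\left(T,M \right)} = -7 + \left(T + M\right) \left(M + M\right) = -7 + \left(M + T\right) 2 M = -7 + 2 M \left(M + T\right)$)
$v = - \frac{15}{4}$ ($v = -5 + \frac{\left(-5 + \left(-7 + 2 \cdot 2^{2} + 2 \cdot 2 \cdot \frac{3}{2}\right)\right) 5}{8} = -5 + \frac{\left(-5 + \left(-7 + 2 \cdot 4 + 6\right)\right) 5}{8} = -5 + \frac{\left(-5 + \left(-7 + 8 + 6\right)\right) 5}{8} = -5 + \frac{\left(-5 + 7\right) 5}{8} = -5 + \frac{2 \cdot 5}{8} = -5 + \frac{1}{8} \cdot 10 = -5 + \frac{5}{4} = - \frac{15}{4} \approx -3.75$)
$I{\left(D,R \right)} = - \frac{15}{4}$
$I^{2}{\left(15,51 \right)} = \left(- \frac{15}{4}\right)^{2} = \frac{225}{16}$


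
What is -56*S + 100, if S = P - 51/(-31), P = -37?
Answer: 64476/31 ≈ 2079.9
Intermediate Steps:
S = -1096/31 (S = -37 - 51/(-31) = -37 - 51*(-1)/31 = -37 - 1*(-51/31) = -37 + 51/31 = -1096/31 ≈ -35.355)
-56*S + 100 = -56*(-1096/31) + 100 = 61376/31 + 100 = 64476/31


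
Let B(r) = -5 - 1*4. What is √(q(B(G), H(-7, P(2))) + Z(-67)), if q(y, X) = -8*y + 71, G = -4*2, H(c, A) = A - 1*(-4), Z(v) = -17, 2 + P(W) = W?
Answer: 3*√14 ≈ 11.225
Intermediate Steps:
P(W) = -2 + W
H(c, A) = 4 + A (H(c, A) = A + 4 = 4 + A)
G = -8
B(r) = -9 (B(r) = -5 - 4 = -9)
q(y, X) = 71 - 8*y
√(q(B(G), H(-7, P(2))) + Z(-67)) = √((71 - 8*(-9)) - 17) = √((71 + 72) - 17) = √(143 - 17) = √126 = 3*√14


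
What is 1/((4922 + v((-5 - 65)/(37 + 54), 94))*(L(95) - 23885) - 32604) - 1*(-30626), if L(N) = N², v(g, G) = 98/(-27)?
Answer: 60462733311341/1974228868 ≈ 30626.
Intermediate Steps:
v(g, G) = -98/27 (v(g, G) = 98*(-1/27) = -98/27)
1/((4922 + v((-5 - 65)/(37 + 54), 94))*(L(95) - 23885) - 32604) - 1*(-30626) = 1/((4922 - 98/27)*(95² - 23885) - 32604) - 1*(-30626) = 1/(132796*(9025 - 23885)/27 - 32604) + 30626 = 1/((132796/27)*(-14860) - 32604) + 30626 = 1/(-1973348560/27 - 32604) + 30626 = 1/(-1974228868/27) + 30626 = -27/1974228868 + 30626 = 60462733311341/1974228868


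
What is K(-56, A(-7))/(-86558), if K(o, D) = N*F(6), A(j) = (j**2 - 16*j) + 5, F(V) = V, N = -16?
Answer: 48/43279 ≈ 0.0011091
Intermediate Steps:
A(j) = 5 + j**2 - 16*j
K(o, D) = -96 (K(o, D) = -16*6 = -96)
K(-56, A(-7))/(-86558) = -96/(-86558) = -96*(-1/86558) = 48/43279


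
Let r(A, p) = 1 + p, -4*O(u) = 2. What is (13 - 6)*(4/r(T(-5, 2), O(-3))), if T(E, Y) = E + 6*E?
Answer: 56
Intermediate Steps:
O(u) = -½ (O(u) = -¼*2 = -½)
T(E, Y) = 7*E
(13 - 6)*(4/r(T(-5, 2), O(-3))) = (13 - 6)*(4/(1 - ½)) = 7*(4/(½)) = 7*(4*2) = 7*8 = 56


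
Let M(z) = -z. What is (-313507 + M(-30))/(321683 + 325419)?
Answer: -313477/647102 ≈ -0.48443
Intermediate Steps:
(-313507 + M(-30))/(321683 + 325419) = (-313507 - 1*(-30))/(321683 + 325419) = (-313507 + 30)/647102 = -313477*1/647102 = -313477/647102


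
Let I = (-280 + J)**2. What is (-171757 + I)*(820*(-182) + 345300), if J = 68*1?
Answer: -24862956780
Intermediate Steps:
J = 68
I = 44944 (I = (-280 + 68)**2 = (-212)**2 = 44944)
(-171757 + I)*(820*(-182) + 345300) = (-171757 + 44944)*(820*(-182) + 345300) = -126813*(-149240 + 345300) = -126813*196060 = -24862956780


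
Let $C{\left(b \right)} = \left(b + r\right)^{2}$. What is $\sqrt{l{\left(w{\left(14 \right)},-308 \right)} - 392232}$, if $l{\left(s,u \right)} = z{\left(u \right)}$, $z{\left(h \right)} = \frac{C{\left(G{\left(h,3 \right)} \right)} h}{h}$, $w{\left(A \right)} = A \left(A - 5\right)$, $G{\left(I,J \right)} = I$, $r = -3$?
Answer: $i \sqrt{295511} \approx 543.61 i$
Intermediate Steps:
$w{\left(A \right)} = A \left(-5 + A\right)$
$C{\left(b \right)} = \left(-3 + b\right)^{2}$ ($C{\left(b \right)} = \left(b - 3\right)^{2} = \left(-3 + b\right)^{2}$)
$z{\left(h \right)} = \left(-3 + h\right)^{2}$ ($z{\left(h \right)} = \frac{\left(-3 + h\right)^{2} h}{h} = \frac{h \left(-3 + h\right)^{2}}{h} = \left(-3 + h\right)^{2}$)
$l{\left(s,u \right)} = \left(-3 + u\right)^{2}$
$\sqrt{l{\left(w{\left(14 \right)},-308 \right)} - 392232} = \sqrt{\left(-3 - 308\right)^{2} - 392232} = \sqrt{\left(-311\right)^{2} - 392232} = \sqrt{96721 - 392232} = \sqrt{-295511} = i \sqrt{295511}$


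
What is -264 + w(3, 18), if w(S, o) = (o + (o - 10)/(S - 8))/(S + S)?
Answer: -3919/15 ≈ -261.27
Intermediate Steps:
w(S, o) = (o + (-10 + o)/(-8 + S))/(2*S) (w(S, o) = (o + (-10 + o)/(-8 + S))/((2*S)) = (o + (-10 + o)/(-8 + S))*(1/(2*S)) = (o + (-10 + o)/(-8 + S))/(2*S))
-264 + w(3, 18) = -264 + (½)*(-10 - 7*18 + 3*18)/(3*(-8 + 3)) = -264 + (½)*(⅓)*(-10 - 126 + 54)/(-5) = -264 + (½)*(⅓)*(-⅕)*(-82) = -264 + 41/15 = -3919/15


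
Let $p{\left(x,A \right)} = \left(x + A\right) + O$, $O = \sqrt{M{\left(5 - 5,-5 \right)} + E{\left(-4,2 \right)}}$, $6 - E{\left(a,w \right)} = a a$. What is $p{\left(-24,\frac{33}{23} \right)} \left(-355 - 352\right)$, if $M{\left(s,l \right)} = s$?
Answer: $\frac{366933}{23} - 707 i \sqrt{10} \approx 15954.0 - 2235.7 i$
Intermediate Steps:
$E{\left(a,w \right)} = 6 - a^{2}$ ($E{\left(a,w \right)} = 6 - a a = 6 - a^{2}$)
$O = i \sqrt{10}$ ($O = \sqrt{\left(5 - 5\right) + \left(6 - \left(-4\right)^{2}\right)} = \sqrt{\left(5 - 5\right) + \left(6 - 16\right)} = \sqrt{0 + \left(6 - 16\right)} = \sqrt{0 - 10} = \sqrt{-10} = i \sqrt{10} \approx 3.1623 i$)
$p{\left(x,A \right)} = A + x + i \sqrt{10}$ ($p{\left(x,A \right)} = \left(x + A\right) + i \sqrt{10} = \left(A + x\right) + i \sqrt{10} = A + x + i \sqrt{10}$)
$p{\left(-24,\frac{33}{23} \right)} \left(-355 - 352\right) = \left(\frac{33}{23} - 24 + i \sqrt{10}\right) \left(-355 - 352\right) = \left(33 \cdot \frac{1}{23} - 24 + i \sqrt{10}\right) \left(-707\right) = \left(\frac{33}{23} - 24 + i \sqrt{10}\right) \left(-707\right) = \left(- \frac{519}{23} + i \sqrt{10}\right) \left(-707\right) = \frac{366933}{23} - 707 i \sqrt{10}$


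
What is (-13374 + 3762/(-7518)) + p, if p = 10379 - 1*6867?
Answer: -12357713/1253 ≈ -9862.5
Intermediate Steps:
p = 3512 (p = 10379 - 6867 = 3512)
(-13374 + 3762/(-7518)) + p = (-13374 + 3762/(-7518)) + 3512 = (-13374 + 3762*(-1/7518)) + 3512 = (-13374 - 627/1253) + 3512 = -16758249/1253 + 3512 = -12357713/1253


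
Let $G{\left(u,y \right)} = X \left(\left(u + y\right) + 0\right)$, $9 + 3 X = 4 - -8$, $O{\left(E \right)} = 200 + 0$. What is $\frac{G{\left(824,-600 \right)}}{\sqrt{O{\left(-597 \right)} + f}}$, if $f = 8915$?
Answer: $\frac{224 \sqrt{9115}}{9115} \approx 2.3462$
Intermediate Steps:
$O{\left(E \right)} = 200$
$X = 1$ ($X = -3 + \frac{4 - -8}{3} = -3 + \frac{4 + 8}{3} = -3 + \frac{1}{3} \cdot 12 = -3 + 4 = 1$)
$G{\left(u,y \right)} = u + y$ ($G{\left(u,y \right)} = 1 \left(\left(u + y\right) + 0\right) = 1 \left(u + y\right) = u + y$)
$\frac{G{\left(824,-600 \right)}}{\sqrt{O{\left(-597 \right)} + f}} = \frac{824 - 600}{\sqrt{200 + 8915}} = \frac{224}{\sqrt{9115}} = 224 \frac{\sqrt{9115}}{9115} = \frac{224 \sqrt{9115}}{9115}$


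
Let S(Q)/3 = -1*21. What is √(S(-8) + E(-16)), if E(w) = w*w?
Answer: √193 ≈ 13.892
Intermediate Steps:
S(Q) = -63 (S(Q) = 3*(-1*21) = 3*(-21) = -63)
E(w) = w²
√(S(-8) + E(-16)) = √(-63 + (-16)²) = √(-63 + 256) = √193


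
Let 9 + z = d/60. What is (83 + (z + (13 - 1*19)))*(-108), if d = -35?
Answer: -7281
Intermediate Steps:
z = -115/12 (z = -9 - 35/60 = -9 - 35*1/60 = -9 - 7/12 = -115/12 ≈ -9.5833)
(83 + (z + (13 - 1*19)))*(-108) = (83 + (-115/12 + (13 - 1*19)))*(-108) = (83 + (-115/12 + (13 - 19)))*(-108) = (83 + (-115/12 - 6))*(-108) = (83 - 187/12)*(-108) = (809/12)*(-108) = -7281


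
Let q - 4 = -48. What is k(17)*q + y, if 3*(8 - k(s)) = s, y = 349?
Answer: 739/3 ≈ 246.33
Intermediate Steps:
q = -44 (q = 4 - 48 = -44)
k(s) = 8 - s/3
k(17)*q + y = (8 - 1/3*17)*(-44) + 349 = (8 - 17/3)*(-44) + 349 = (7/3)*(-44) + 349 = -308/3 + 349 = 739/3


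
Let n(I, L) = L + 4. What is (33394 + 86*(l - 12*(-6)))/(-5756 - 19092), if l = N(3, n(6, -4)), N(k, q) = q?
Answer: -19793/12424 ≈ -1.5931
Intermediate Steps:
n(I, L) = 4 + L
l = 0 (l = 4 - 4 = 0)
(33394 + 86*(l - 12*(-6)))/(-5756 - 19092) = (33394 + 86*(0 - 12*(-6)))/(-5756 - 19092) = (33394 + 86*(0 + 72))/(-24848) = (33394 + 86*72)*(-1/24848) = (33394 + 6192)*(-1/24848) = 39586*(-1/24848) = -19793/12424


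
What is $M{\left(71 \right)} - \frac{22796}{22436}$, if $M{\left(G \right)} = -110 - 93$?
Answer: $- \frac{1144326}{5609} \approx -204.02$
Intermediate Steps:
$M{\left(G \right)} = -203$
$M{\left(71 \right)} - \frac{22796}{22436} = -203 - \frac{22796}{22436} = -203 - \frac{5699}{5609} = - \frac{1144326}{5609}$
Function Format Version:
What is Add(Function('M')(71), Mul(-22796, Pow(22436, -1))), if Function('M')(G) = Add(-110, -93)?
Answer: Rational(-1144326, 5609) ≈ -204.02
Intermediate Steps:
Function('M')(G) = -203
Add(Function('M')(71), Mul(-22796, Pow(22436, -1))) = Add(-203, Mul(-22796, Pow(22436, -1))) = Add(-203, Mul(-22796, Rational(1, 22436))) = Add(-203, Rational(-5699, 5609)) = Rational(-1144326, 5609)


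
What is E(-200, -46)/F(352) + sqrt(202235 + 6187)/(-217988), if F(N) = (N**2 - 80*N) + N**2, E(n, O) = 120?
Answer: 5/9152 - 3*sqrt(23158)/217988 ≈ -0.0015480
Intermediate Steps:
F(N) = -80*N + 2*N**2
E(-200, -46)/F(352) + sqrt(202235 + 6187)/(-217988) = 120/((2*352*(-40 + 352))) + sqrt(202235 + 6187)/(-217988) = 120/((2*352*312)) + sqrt(208422)*(-1/217988) = 120/219648 + (3*sqrt(23158))*(-1/217988) = 120*(1/219648) - 3*sqrt(23158)/217988 = 5/9152 - 3*sqrt(23158)/217988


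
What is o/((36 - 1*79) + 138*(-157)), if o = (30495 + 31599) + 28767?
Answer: -90861/21709 ≈ -4.1854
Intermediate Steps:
o = 90861 (o = 62094 + 28767 = 90861)
o/((36 - 1*79) + 138*(-157)) = 90861/((36 - 1*79) + 138*(-157)) = 90861/((36 - 79) - 21666) = 90861/(-43 - 21666) = 90861/(-21709) = 90861*(-1/21709) = -90861/21709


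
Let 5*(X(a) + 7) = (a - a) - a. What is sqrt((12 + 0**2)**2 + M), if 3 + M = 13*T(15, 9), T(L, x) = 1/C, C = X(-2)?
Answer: 2*sqrt(37851)/33 ≈ 11.791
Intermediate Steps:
X(a) = -7 - a/5 (X(a) = -7 + ((a - a) - a)/5 = -7 + (0 - a)/5 = -7 + (-a)/5 = -7 - a/5)
C = -33/5 (C = -7 - 1/5*(-2) = -7 + 2/5 = -33/5 ≈ -6.6000)
T(L, x) = -5/33 (T(L, x) = 1/(-33/5) = -5/33)
M = -164/33 (M = -3 + 13*(-5/33) = -3 - 65/33 = -164/33 ≈ -4.9697)
sqrt((12 + 0**2)**2 + M) = sqrt((12 + 0**2)**2 - 164/33) = sqrt((12 + 0)**2 - 164/33) = sqrt(12**2 - 164/33) = sqrt(144 - 164/33) = sqrt(4588/33) = 2*sqrt(37851)/33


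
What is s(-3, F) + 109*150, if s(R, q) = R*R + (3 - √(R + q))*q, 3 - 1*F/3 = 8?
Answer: 16314 + 45*I*√2 ≈ 16314.0 + 63.64*I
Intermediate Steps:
F = -15 (F = 9 - 3*8 = 9 - 24 = -15)
s(R, q) = R² + q*(3 - √(R + q))
s(-3, F) + 109*150 = ((-3)² + 3*(-15) - 1*(-15)*√(-3 - 15)) + 109*150 = (9 - 45 - 1*(-15)*√(-18)) + 16350 = (9 - 45 - 1*(-15)*3*I*√2) + 16350 = (9 - 45 + 45*I*√2) + 16350 = (-36 + 45*I*√2) + 16350 = 16314 + 45*I*√2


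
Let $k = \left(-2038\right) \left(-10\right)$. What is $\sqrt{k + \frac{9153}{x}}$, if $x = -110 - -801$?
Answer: $\frac{\sqrt{9737387503}}{691} \approx 142.8$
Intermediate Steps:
$x = 691$ ($x = -110 + 801 = 691$)
$k = 20380$
$\sqrt{k + \frac{9153}{x}} = \sqrt{20380 + \frac{9153}{691}} = \sqrt{\frac{14091733}{691}} = \frac{\sqrt{9737387503}}{691}$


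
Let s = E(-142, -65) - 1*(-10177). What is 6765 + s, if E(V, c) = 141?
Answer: 17083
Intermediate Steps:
s = 10318 (s = 141 - 1*(-10177) = 141 + 10177 = 10318)
6765 + s = 6765 + 10318 = 17083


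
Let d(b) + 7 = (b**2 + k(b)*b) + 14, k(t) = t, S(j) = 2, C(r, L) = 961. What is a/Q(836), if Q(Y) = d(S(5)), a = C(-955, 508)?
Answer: 961/15 ≈ 64.067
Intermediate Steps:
a = 961
d(b) = 7 + 2*b**2 (d(b) = -7 + ((b**2 + b*b) + 14) = -7 + ((b**2 + b**2) + 14) = -7 + (2*b**2 + 14) = -7 + (14 + 2*b**2) = 7 + 2*b**2)
Q(Y) = 15 (Q(Y) = 7 + 2*2**2 = 7 + 2*4 = 7 + 8 = 15)
a/Q(836) = 961/15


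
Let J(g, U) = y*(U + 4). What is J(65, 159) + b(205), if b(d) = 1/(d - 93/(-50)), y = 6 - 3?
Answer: 5057777/10343 ≈ 489.00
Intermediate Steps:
y = 3
J(g, U) = 12 + 3*U (J(g, U) = 3*(U + 4) = 3*(4 + U) = 12 + 3*U)
b(d) = 1/(93/50 + d) (b(d) = 1/(d - 93*(-1/50)) = 1/(d + 93/50) = 1/(93/50 + d))
J(65, 159) + b(205) = (12 + 3*159) + 50/(93 + 50*205) = (12 + 477) + 50/(93 + 10250) = 489 + 50/10343 = 5057777/10343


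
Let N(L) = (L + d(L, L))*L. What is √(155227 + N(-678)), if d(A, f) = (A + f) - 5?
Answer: 7*√31381 ≈ 1240.0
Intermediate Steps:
d(A, f) = -5 + A + f
N(L) = L*(-5 + 3*L) (N(L) = (L + (-5 + L + L))*L = (L + (-5 + 2*L))*L = (-5 + 3*L)*L = L*(-5 + 3*L))
√(155227 + N(-678)) = √(155227 - 678*(-5 + 3*(-678))) = √(155227 - 678*(-5 - 2034)) = √(155227 - 678*(-2039)) = √(155227 + 1382442) = √1537669 = 7*√31381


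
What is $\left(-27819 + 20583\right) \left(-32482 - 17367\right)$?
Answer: $360707364$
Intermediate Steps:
$\left(-27819 + 20583\right) \left(-32482 - 17367\right) = - 7236 \left(-32482 - 17367\right) = \left(-7236\right) \left(-49849\right) = 360707364$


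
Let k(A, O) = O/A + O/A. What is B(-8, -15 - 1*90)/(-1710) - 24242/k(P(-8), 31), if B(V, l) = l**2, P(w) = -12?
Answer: 178051/38 ≈ 4685.6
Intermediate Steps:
k(A, O) = 2*O/A
B(-8, -15 - 1*90)/(-1710) - 24242/k(P(-8), 31) = (-15 - 1*90)**2/(-1710) - 24242/(2*31/(-12)) = (-15 - 90)**2*(-1/1710) - 24242/(2*31*(-1/12)) = (-105)**2*(-1/1710) - 24242/(-31/6) = 11025*(-1/1710) - 24242*(-6/31) = -245/38 + 4692 = 178051/38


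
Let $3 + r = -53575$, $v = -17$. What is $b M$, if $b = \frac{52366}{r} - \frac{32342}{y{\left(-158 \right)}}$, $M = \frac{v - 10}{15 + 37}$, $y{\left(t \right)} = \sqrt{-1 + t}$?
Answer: $\frac{706941}{1393028} - \frac{145539 i \sqrt{159}}{1378} \approx 0.50749 - 1331.8 i$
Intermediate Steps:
$r = -53578$ ($r = -3 - 53575 = -53578$)
$M = - \frac{27}{52}$ ($M = \frac{-17 - 10}{15 + 37} = - \frac{27}{52} \approx -0.51923$)
$b = - \frac{26183}{26789} + \frac{32342 i \sqrt{159}}{159}$ ($b = \frac{52366}{-53578} - \frac{32342}{\sqrt{-1 - 158}} = 52366 \left(- \frac{1}{53578}\right) - \frac{32342}{\sqrt{-159}} = - \frac{26183}{26789} - \frac{32342}{i \sqrt{159}} = - \frac{26183}{26789} - 32342 \left(- \frac{i \sqrt{159}}{159}\right) = - \frac{26183}{26789} + \frac{32342 i \sqrt{159}}{159} \approx -0.97738 + 2564.9 i$)
$b M = \left(- \frac{26183}{26789} + \frac{32342 i \sqrt{159}}{159}\right) \left(- \frac{27}{52}\right) = \frac{706941}{1393028} - \frac{145539 i \sqrt{159}}{1378}$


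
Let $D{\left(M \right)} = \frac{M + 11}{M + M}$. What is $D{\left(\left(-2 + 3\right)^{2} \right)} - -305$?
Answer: $311$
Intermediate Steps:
$D{\left(M \right)} = \frac{11 + M}{2 M}$
$D{\left(\left(-2 + 3\right)^{2} \right)} - -305 = \frac{11 + \left(-2 + 3\right)^{2}}{2 \left(-2 + 3\right)^{2}} - -305 = \frac{11 + 1^{2}}{2 \cdot 1^{2}} + 305 = \frac{11 + 1}{2 \cdot 1} + 305 = \frac{1}{2} \cdot 1 \cdot 12 + 305 = 6 + 305 = 311$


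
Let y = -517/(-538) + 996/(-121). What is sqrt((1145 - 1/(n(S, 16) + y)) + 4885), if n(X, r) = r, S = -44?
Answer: 38*sqrt(1348534391371)/568277 ≈ 77.652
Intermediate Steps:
y = -473291/65098 (y = -517*(-1/538) + 996*(-1/121) = 517/538 - 996/121 = -473291/65098 ≈ -7.2704)
sqrt((1145 - 1/(n(S, 16) + y)) + 4885) = sqrt((1145 - 1/(16 - 473291/65098)) + 4885) = sqrt((1145 - 1/568277/65098) + 4885) = sqrt((1145 - 1*65098/568277) + 4885) = sqrt((1145 - 65098/568277) + 4885) = sqrt(650612067/568277 + 4885) = sqrt(3426645212/568277) = 38*sqrt(1348534391371)/568277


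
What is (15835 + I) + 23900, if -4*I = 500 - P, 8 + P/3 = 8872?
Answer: 46258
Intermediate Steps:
P = 26592 (P = -24 + 3*8872 = -24 + 26616 = 26592)
I = 6523 (I = -(500 - 1*26592)/4 = -(500 - 26592)/4 = -¼*(-26092) = 6523)
(15835 + I) + 23900 = (15835 + 6523) + 23900 = 22358 + 23900 = 46258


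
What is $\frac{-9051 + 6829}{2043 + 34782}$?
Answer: $- \frac{2222}{36825} \approx -0.060339$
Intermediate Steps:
$\frac{-9051 + 6829}{2043 + 34782} = - \frac{2222}{36825}$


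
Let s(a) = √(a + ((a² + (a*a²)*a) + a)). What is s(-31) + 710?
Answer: 710 + 2*√231105 ≈ 1671.5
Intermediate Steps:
s(a) = √(a² + a⁴ + 2*a) (s(a) = √(a + ((a² + a³*a) + a)) = √(a + ((a² + a⁴) + a)) = √(a + (a + a² + a⁴)) = √(a² + a⁴ + 2*a))
s(-31) + 710 = √(-31*(2 - 31 + (-31)³)) + 710 = √(-31*(2 - 31 - 29791)) + 710 = √(-31*(-29820)) + 710 = √924420 + 710 = 2*√231105 + 710 = 710 + 2*√231105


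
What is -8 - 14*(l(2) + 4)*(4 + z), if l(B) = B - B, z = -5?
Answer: 48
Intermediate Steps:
l(B) = 0
-8 - 14*(l(2) + 4)*(4 + z) = -8 - 14*(0 + 4)*(4 - 5) = -8 - 56*(-1) = -8 - 14*(-4) = -8 + 56 = 48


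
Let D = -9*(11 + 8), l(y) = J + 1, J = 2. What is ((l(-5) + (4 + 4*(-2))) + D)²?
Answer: 29584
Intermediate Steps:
l(y) = 3 (l(y) = 2 + 1 = 3)
D = -171 (D = -9*19 = -171)
((l(-5) + (4 + 4*(-2))) + D)² = ((3 + (4 + 4*(-2))) - 171)² = ((3 + (4 - 8)) - 171)² = ((3 - 4) - 171)² = (-1 - 171)² = (-172)² = 29584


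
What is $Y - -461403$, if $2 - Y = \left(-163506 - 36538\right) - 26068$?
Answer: $687517$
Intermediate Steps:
$Y = 226114$ ($Y = 2 - \left(\left(-163506 - 36538\right) - 26068\right) = 2 - \left(-200044 - 26068\right) = 2 - -226112 = 2 + 226112 = 226114$)
$Y - -461403 = 226114 - -461403 = 226114 + 461403 = 687517$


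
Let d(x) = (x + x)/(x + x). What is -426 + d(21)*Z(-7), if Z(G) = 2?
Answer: -424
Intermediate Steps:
d(x) = 1 (d(x) = (2*x)/((2*x)) = (2*x)*(1/(2*x)) = 1)
-426 + d(21)*Z(-7) = -426 + 1*2 = -426 + 2 = -424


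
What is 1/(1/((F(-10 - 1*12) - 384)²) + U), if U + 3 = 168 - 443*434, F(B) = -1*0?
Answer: -147456/28325855231 ≈ -5.2057e-6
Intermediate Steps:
F(B) = 0
U = -192097 (U = -3 + (168 - 443*434) = -3 + (168 - 192262) = -3 - 192094 = -192097)
1/(1/((F(-10 - 1*12) - 384)²) + U) = 1/(1/((0 - 384)²) - 192097) = 1/(1/((-384)²) - 192097) = 1/(1/147456 - 192097) = 1/(-28325855231/147456) = -147456/28325855231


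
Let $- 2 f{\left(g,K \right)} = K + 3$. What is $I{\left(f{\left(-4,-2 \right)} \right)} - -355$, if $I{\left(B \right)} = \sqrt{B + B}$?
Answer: $355 + i \approx 355.0 + 1.0 i$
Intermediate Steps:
$f{\left(g,K \right)} = - \frac{3}{2} - \frac{K}{2}$ ($f{\left(g,K \right)} = - \frac{K + 3}{2} = - \frac{3 + K}{2} = - \frac{3}{2} - \frac{K}{2}$)
$I{\left(B \right)} = \sqrt{2} \sqrt{B}$ ($I{\left(B \right)} = \sqrt{2 B} = \sqrt{2} \sqrt{B}$)
$I{\left(f{\left(-4,-2 \right)} \right)} - -355 = \sqrt{2} \sqrt{- \frac{3}{2} - -1} - -355 = \sqrt{2} \sqrt{- \frac{3}{2} + 1} + 355 = \sqrt{2} \sqrt{- \frac{1}{2}} + 355 = \sqrt{2} \frac{i \sqrt{2}}{2} + 355 = i + 355 = 355 + i$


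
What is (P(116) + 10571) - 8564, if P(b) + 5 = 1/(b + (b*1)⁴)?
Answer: 362490232105/181064052 ≈ 2002.0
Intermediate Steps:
P(b) = -5 + 1/(b + b⁴) (P(b) = -5 + 1/(b + (b*1)⁴) = -5 + 1/(b + b⁴))
(P(116) + 10571) - 8564 = ((1 - 5*116 - 5*116⁴)/(116 + 116⁴) + 10571) - 8564 = ((1 - 580 - 5*181063936)/(116 + 181063936) + 10571) - 8564 = ((1 - 580 - 905319680)/181064052 + 10571) - 8564 = ((1/181064052)*(-905320259) + 10571) - 8564 = (-905320259/181064052 + 10571) - 8564 = 1913122773433/181064052 - 8564 = 362490232105/181064052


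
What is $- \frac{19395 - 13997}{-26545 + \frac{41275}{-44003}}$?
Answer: $\frac{118764097}{584050455} \approx 0.20335$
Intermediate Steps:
$- \frac{19395 - 13997}{-26545 + \frac{41275}{-44003}} = - \frac{5398}{-26545 + 41275 \left(- \frac{1}{44003}\right)} = - \frac{5398}{-26545 - \frac{41275}{44003}} = - \frac{5398}{- \frac{1168100910}{44003}} = - \frac{5398 \left(-44003\right)}{1168100910} = \left(-1\right) \left(- \frac{118764097}{584050455}\right) = \frac{118764097}{584050455}$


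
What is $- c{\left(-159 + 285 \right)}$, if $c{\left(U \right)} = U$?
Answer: $-126$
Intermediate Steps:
$- c{\left(-159 + 285 \right)} = - (-159 + 285) = \left(-1\right) 126 = -126$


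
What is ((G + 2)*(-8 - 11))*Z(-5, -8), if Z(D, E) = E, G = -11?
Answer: -1368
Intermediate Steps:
((G + 2)*(-8 - 11))*Z(-5, -8) = ((-11 + 2)*(-8 - 11))*(-8) = -9*(-19)*(-8) = 171*(-8) = -1368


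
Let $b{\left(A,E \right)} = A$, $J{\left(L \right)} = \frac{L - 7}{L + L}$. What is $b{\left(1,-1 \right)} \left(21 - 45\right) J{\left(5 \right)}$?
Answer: $\frac{24}{5} \approx 4.8$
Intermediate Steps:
$J{\left(L \right)} = \frac{-7 + L}{2 L}$
$b{\left(1,-1 \right)} \left(21 - 45\right) J{\left(5 \right)} = 1 \left(21 - 45\right) \frac{-7 + 5}{2 \cdot 5} = 1 \left(-24\right) \frac{1}{2} \cdot \frac{1}{5} \left(-2\right) = \left(-24\right) \left(- \frac{1}{5}\right) = \frac{24}{5}$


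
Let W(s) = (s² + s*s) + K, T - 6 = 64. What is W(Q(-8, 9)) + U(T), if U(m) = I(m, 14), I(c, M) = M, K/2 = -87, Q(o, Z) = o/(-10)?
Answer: -3968/25 ≈ -158.72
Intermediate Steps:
Q(o, Z) = -o/10 (Q(o, Z) = o*(-⅒) = -o/10)
K = -174 (K = 2*(-87) = -174)
T = 70 (T = 6 + 64 = 70)
U(m) = 14
W(s) = -174 + 2*s² (W(s) = (s² + s*s) - 174 = (s² + s²) - 174 = 2*s² - 174 = -174 + 2*s²)
W(Q(-8, 9)) + U(T) = (-174 + 2*(-⅒*(-8))²) + 14 = (-174 + 2*(⅘)²) + 14 = (-174 + 2*(16/25)) + 14 = (-174 + 32/25) + 14 = -4318/25 + 14 = -3968/25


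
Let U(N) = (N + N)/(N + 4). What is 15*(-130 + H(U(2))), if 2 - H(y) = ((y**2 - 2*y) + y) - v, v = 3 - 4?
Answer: -5795/3 ≈ -1931.7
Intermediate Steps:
v = -1
U(N) = 2*N/(4 + N) (U(N) = (2*N)/(4 + N) = 2*N/(4 + N))
H(y) = 1 + y - y**2 (H(y) = 2 - (((y**2 - 2*y) + y) - 1*(-1)) = 2 - ((y**2 - y) + 1) = 2 - (1 + y**2 - y) = 2 + (-1 + y - y**2) = 1 + y - y**2)
15*(-130 + H(U(2))) = 15*(-130 + (1 + 2*2/(4 + 2) - (2*2/(4 + 2))**2)) = 15*(-130 + (1 + 2*2/6 - (2*2/6)**2)) = 15*(-130 + (1 + 2*2*(1/6) - (2*2*(1/6))**2)) = 15*(-130 + (1 + 2/3 - (2/3)**2)) = 15*(-130 + (1 + 2/3 - 1*4/9)) = 15*(-130 + (1 + 2/3 - 4/9)) = 15*(-130 + 11/9) = 15*(-1159/9) = -5795/3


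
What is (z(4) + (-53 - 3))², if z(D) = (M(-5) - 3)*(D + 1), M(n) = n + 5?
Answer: 5041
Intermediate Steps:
M(n) = 5 + n
z(D) = -3 - 3*D (z(D) = ((5 - 5) - 3)*(D + 1) = (0 - 3)*(1 + D) = -3*(1 + D) = -3 - 3*D)
(z(4) + (-53 - 3))² = ((-3 - 3*4) + (-53 - 3))² = ((-3 - 12) - 56)² = (-15 - 56)² = (-71)² = 5041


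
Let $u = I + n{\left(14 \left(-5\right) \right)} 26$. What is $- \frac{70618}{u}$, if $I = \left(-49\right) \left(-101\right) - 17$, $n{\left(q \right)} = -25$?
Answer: $- \frac{35309}{2141} \approx -16.492$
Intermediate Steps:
$I = 4932$ ($I = 4949 - 17 = 4932$)
$u = 4282$ ($u = 4932 - 650 = 4282$)
$- \frac{70618}{u} = - \frac{70618}{4282} = \left(-70618\right) \frac{1}{4282} = - \frac{35309}{2141}$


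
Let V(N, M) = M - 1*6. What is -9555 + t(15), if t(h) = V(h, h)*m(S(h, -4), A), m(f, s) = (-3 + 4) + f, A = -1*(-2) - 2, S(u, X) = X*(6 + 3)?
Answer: -9870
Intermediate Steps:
S(u, X) = 9*X (S(u, X) = X*9 = 9*X)
V(N, M) = -6 + M (V(N, M) = M - 6 = -6 + M)
A = 0 (A = 2 - 2 = 0)
m(f, s) = 1 + f
t(h) = 210 - 35*h (t(h) = (-6 + h)*(1 + 9*(-4)) = (-6 + h)*(1 - 36) = (-6 + h)*(-35) = 210 - 35*h)
-9555 + t(15) = -9555 + (210 - 35*15) = -9555 + (210 - 525) = -9555 - 315 = -9870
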